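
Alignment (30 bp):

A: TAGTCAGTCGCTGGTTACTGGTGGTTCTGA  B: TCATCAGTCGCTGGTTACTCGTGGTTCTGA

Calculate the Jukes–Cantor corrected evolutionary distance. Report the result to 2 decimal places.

The sequences differ at 3 of 30 sites (2, 3, 20), so p = 3/30 = 0.1.
d = −(3/4) ln(1 − 4p/3) = −0.75 ln(1 − 0.133333) = −0.75 ln(0.866667)
  = −0.75 × (-0.143100) = 0.107325 substitutions/site.

0.11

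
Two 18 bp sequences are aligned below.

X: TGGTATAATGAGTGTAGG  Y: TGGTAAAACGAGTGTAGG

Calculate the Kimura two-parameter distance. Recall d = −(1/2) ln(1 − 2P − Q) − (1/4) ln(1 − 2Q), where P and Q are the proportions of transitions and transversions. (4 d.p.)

0.1206

Of 18 sites, 1 differences are transitions and 1 are transversions, so P = 1/18 ≈ 0.055556 and Q = 1/18 ≈ 0.055556.
Under the Kimura two-parameter model, d = −½ ln(1 − 2P − Q) − ¼ ln(1 − 2Q).
1 − 2P − Q = 0.833332, giving −½ ln(0.833332) = 0.091162.
1 − 2Q = 0.888888, giving −¼ ln(0.888888) = 0.029446.
d = 0.091162 + 0.029446 = 0.120608.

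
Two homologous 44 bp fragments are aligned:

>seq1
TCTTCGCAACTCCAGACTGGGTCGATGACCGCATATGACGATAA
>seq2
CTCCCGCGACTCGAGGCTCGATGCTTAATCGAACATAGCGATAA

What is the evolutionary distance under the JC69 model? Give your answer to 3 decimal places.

0.591

The sequences differ at 18 of 44 sites, so p = 18/44 ≈ 0.409091.
d = −(3/4) ln(1 − 4p/3) = −0.75 ln(1 − 0.545455) = −0.75 ln(0.454545)
  = −0.75 × (-0.788458) = 0.591344 substitutions/site.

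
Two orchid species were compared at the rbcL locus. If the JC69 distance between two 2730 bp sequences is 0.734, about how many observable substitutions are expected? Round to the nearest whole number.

1278

Invert JC69: p = (3/4)(1 − e^(−4d/3)) = 0.75 × (1 − e^(-0.978667)) = 0.75 × (1 − 0.375812) = 0.468141.
Expected differing sites = pL ≈ 0.468141 × 2730 = 1278.02493 ≈ 1278.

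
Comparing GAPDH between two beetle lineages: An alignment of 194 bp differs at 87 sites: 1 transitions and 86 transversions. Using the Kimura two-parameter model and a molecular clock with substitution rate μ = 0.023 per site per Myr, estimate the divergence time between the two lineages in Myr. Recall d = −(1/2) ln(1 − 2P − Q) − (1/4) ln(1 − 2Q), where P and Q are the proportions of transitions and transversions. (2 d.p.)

18.40

P = 1/194 ≈ 0.005155 and Q = 86/194 ≈ 0.443299.
Under the Kimura two-parameter model, d = −½ ln(1 − 2P − Q) − ¼ ln(1 − 2Q).
1 − 2P − Q = 0.546391, giving −½ ln(0.546391) = 0.302210.
1 − 2Q = 0.113402, giving −¼ ln(0.113402) = 0.544204.
d = 0.302210 + 0.544204 = 0.846414.
Under a molecular clock d = 2μt, so t = d/(2μ) = 0.846414 / (2 × 0.023) = 18.40 Myr.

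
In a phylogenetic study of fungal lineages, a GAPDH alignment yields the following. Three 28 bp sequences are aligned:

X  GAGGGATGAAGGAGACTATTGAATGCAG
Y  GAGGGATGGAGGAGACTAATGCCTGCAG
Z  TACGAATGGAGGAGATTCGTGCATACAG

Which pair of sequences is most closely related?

X and Y

X–Y: 4/28 differ, p = 0.143, d = 0.158.
X–Z: 9/28 differ, p = 0.321, d = 0.420.
Y–Z: 8/28 differ, p = 0.286, d = 0.360.
The smallest distance is between X and Y.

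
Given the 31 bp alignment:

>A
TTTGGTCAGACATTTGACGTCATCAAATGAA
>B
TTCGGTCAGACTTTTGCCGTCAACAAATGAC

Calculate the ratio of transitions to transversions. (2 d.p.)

Transitions are A↔G and C↔T; transversions are all other mismatches.
Transitions: 1. Transversions: 4.
R = 1/4 = 0.25.

0.25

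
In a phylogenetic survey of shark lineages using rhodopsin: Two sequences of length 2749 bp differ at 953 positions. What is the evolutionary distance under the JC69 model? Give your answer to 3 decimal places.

0.465

p = 953/2749 ≈ 0.346672.
d = −(3/4) ln(1 − 4p/3) = −0.75 ln(1 − 0.462229) = −0.75 ln(0.537771)
  = −0.75 × (-0.620322) = 0.465242 substitutions/site.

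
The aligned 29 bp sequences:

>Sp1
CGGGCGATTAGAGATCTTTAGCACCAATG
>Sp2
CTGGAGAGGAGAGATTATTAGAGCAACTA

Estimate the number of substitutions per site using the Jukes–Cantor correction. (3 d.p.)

0.529

The sequences differ at 11 of 29 sites, so p = 11/29 ≈ 0.37931.
d = −(3/4) ln(1 − 4p/3) = −0.75 ln(1 − 0.505747) = −0.75 ln(0.494253)
  = −0.75 × (-0.704708) = 0.528531 substitutions/site.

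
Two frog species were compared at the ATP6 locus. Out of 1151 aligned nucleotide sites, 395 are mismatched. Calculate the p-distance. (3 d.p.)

0.343

p = 395/1151 = 0.343179… ≈ 0.343 (to 3 d.p.).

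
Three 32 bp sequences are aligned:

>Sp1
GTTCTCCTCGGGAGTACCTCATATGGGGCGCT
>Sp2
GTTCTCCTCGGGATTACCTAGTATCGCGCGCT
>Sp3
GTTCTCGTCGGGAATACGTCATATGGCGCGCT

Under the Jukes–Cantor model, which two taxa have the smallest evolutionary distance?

Sp1 and Sp3

Sp1–Sp2: 5/32 differ, p = 0.156, d = 0.175.
Sp1–Sp3: 4/32 differ, p = 0.125, d = 0.137.
Sp2–Sp3: 6/32 differ, p = 0.188, d = 0.216.
The smallest distance is between Sp1 and Sp3.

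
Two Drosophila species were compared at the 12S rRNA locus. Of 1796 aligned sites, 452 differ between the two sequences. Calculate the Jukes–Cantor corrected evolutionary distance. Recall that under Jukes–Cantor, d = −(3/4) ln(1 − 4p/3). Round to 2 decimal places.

0.31

p = 452/1796 ≈ 0.25167.
d = −(3/4) ln(1 − 4p/3) = −0.75 ln(1 − 0.33556) = −0.75 ln(0.66444)
  = −0.75 × (-0.408811) = 0.306608 substitutions/site.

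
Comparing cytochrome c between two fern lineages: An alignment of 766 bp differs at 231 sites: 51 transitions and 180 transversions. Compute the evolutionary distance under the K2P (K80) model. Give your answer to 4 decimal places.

P = 51/766 ≈ 0.06658 and Q = 180/766 ≈ 0.234987.
Under the Kimura two-parameter model, d = −½ ln(1 − 2P − Q) − ¼ ln(1 − 2Q).
1 − 2P − Q = 0.631853, giving −½ ln(0.631853) = 0.229549.
1 − 2Q = 0.530026, giving −¼ ln(0.530026) = 0.158707.
d = 0.229549 + 0.158707 = 0.388256.

0.3883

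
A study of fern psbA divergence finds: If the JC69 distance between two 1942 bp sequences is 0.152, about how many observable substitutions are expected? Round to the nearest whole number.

Invert JC69: p = (3/4)(1 − e^(−4d/3)) = 0.75 × (1 − e^(-0.202667)) = 0.75 × (1 − 0.816550) = 0.137588.
Expected differing sites = pL ≈ 0.137588 × 1942 = 267.195896 ≈ 267.

267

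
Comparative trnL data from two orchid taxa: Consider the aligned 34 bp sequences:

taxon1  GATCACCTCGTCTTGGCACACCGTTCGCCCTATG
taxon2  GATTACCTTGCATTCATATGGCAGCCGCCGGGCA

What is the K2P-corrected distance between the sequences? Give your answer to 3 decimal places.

Of 34 sites, 12 differences are transitions and 6 are transversions, so P = 12/34 ≈ 0.352941 and Q = 6/34 ≈ 0.176471.
Under the Kimura two-parameter model, d = −½ ln(1 − 2P − Q) − ¼ ln(1 − 2Q).
1 − 2P − Q = 0.117647, giving −½ ln(0.117647) = 1.070033.
1 − 2Q = 0.647058, giving −¼ ln(0.647058) = 0.108830.
d = 1.070033 + 0.108830 = 1.178863.

1.179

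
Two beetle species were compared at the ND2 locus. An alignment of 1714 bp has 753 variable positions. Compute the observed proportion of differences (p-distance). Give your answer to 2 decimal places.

0.44

p = 753/1714 = 0.439323… ≈ 0.44 (to 2 d.p.).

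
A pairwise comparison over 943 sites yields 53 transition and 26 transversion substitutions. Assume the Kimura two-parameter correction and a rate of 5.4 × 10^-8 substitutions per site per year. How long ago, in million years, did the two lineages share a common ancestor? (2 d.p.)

0.83

P = 53/943 ≈ 0.056204 and Q = 26/943 ≈ 0.027572.
Under the Kimura two-parameter model, d = −½ ln(1 − 2P − Q) − ¼ ln(1 − 2Q).
1 − 2P − Q = 0.86002, giving −½ ln(0.86002) = 0.075400.
1 − 2Q = 0.944856, giving −¼ ln(0.944856) = 0.014181.
d = 0.075400 + 0.014181 = 0.089581.
Under a molecular clock d = 2μt, so t = d/(2μ) = 0.089581 / (2 × 5.4 × 10^-8) = 0.83 million years.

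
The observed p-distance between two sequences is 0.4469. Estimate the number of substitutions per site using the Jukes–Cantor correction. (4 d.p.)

d = −(3/4) ln(1 − 4p/3) = −0.75 ln(1 − 0.595867) = −0.75 ln(0.404133)
  = −0.75 × (-0.906011) = 0.679508 substitutions/site.

0.6795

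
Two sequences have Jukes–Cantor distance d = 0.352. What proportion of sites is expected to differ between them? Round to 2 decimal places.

0.28

p = (3/4)(1 − e^(−4d/3)) = 0.75 × (1 − e^(-0.469333)) = 0.75 × (1 − 0.625419) = 0.280936.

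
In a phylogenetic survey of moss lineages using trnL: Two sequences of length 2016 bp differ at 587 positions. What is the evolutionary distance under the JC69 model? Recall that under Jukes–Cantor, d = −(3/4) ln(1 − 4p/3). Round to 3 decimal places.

p = 587/2016 ≈ 0.291171.
d = −(3/4) ln(1 − 4p/3) = −0.75 ln(1 − 0.388228) = −0.75 ln(0.611772)
  = −0.75 × (-0.491396) = 0.368547 substitutions/site.

0.369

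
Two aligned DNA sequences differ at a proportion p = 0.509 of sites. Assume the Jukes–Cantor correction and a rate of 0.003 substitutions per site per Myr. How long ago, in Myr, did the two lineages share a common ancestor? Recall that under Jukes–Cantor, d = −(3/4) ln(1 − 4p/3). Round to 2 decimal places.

d = −(3/4) ln(1 − 4p/3) = −0.75 ln(1 − 0.678667) = −0.75 ln(0.321333)
  = −0.75 × (-1.135277) = 0.851458 substitutions/site.
Under a molecular clock d = 2μt, so t = d/(2μ) = 0.851458 / (2 × 0.003) = 141.91 Myr.

141.91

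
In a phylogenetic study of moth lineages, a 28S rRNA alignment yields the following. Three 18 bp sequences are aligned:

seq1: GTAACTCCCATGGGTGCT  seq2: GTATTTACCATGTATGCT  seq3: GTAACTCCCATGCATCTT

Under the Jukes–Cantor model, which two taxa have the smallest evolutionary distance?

seq1–seq2: 5/18 differ, p = 0.278, d = 0.347.
seq1–seq3: 4/18 differ, p = 0.222, d = 0.264.
seq2–seq3: 6/18 differ, p = 0.333, d = 0.441.
The smallest distance is between seq1 and seq3.

seq1 and seq3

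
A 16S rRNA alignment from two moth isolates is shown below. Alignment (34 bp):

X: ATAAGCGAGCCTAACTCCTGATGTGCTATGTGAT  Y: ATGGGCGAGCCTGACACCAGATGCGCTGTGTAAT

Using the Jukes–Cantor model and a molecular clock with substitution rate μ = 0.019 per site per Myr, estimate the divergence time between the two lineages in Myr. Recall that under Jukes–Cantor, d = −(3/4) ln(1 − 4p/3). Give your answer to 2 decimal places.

The sequences differ at 8 of 34 sites (3, 4, 13, 16, 19, 24, 28, 32), so p = 8/34 ≈ 0.235294.
d = −(3/4) ln(1 − 4p/3) = −0.75 ln(1 − 0.313725) = −0.75 ln(0.686275)
  = −0.75 × (-0.376477) = 0.282358 substitutions/site.
Under a molecular clock d = 2μt, so t = d/(2μ) = 0.282358 / (2 × 0.019) = 7.43 Myr.

7.43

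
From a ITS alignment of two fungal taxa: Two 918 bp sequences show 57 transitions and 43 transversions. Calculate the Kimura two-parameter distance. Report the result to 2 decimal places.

0.12

P = 57/918 ≈ 0.062092 and Q = 43/918 ≈ 0.046841.
Under the Kimura two-parameter model, d = −½ ln(1 − 2P − Q) − ¼ ln(1 − 2Q).
1 − 2P − Q = 0.828975, giving −½ ln(0.828975) = 0.093783.
1 − 2Q = 0.906318, giving −¼ ln(0.906318) = 0.024591.
d = 0.093783 + 0.024591 = 0.118374.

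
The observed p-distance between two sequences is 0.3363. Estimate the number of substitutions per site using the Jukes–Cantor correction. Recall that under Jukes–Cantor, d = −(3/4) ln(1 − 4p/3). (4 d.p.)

0.4462

d = −(3/4) ln(1 − 4p/3) = −0.75 ln(1 − 0.4484) = −0.75 ln(0.5516)
  = −0.75 × (-0.594932) = 0.446199 substitutions/site.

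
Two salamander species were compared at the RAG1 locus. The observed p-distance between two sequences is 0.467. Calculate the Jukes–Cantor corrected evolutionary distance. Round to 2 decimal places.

d = −(3/4) ln(1 − 4p/3) = −0.75 ln(1 − 0.622667) = −0.75 ln(0.377333)
  = −0.75 × (-0.974627) = 0.730970 substitutions/site.

0.73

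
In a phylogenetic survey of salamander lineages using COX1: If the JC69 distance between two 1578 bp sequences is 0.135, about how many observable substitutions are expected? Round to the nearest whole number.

195

Invert JC69: p = (3/4)(1 − e^(−4d/3)) = 0.75 × (1 − e^(-0.18)) = 0.75 × (1 − 0.835270) = 0.123548.
Expected differing sites = pL ≈ 0.123548 × 1578 = 194.958744 ≈ 195.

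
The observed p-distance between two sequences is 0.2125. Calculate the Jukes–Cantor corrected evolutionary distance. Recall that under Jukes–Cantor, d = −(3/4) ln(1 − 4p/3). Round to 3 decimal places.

d = −(3/4) ln(1 − 4p/3) = −0.75 ln(1 − 0.283333) = −0.75 ln(0.716667)
  = −0.75 × (-0.333144) = 0.249858 substitutions/site.

0.250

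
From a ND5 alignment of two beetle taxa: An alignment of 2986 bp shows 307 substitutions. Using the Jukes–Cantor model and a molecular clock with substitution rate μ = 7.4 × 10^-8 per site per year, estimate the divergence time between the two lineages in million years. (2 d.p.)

0.75

p = 307/2986 ≈ 0.102813.
d = −(3/4) ln(1 − 4p/3) = −0.75 ln(1 − 0.137084) = −0.75 ln(0.862916)
  = −0.75 × (-0.147438) = 0.110579 substitutions/site.
Under a molecular clock d = 2μt, so t = d/(2μ) = 0.110579 / (2 × 7.4 × 10^-8) = 0.75 million years.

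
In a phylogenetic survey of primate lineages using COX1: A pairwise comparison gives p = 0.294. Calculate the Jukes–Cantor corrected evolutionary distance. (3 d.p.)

0.373

d = −(3/4) ln(1 − 4p/3) = −0.75 ln(1 − 0.392) = −0.75 ln(0.608)
  = −0.75 × (-0.497580) = 0.373185 substitutions/site.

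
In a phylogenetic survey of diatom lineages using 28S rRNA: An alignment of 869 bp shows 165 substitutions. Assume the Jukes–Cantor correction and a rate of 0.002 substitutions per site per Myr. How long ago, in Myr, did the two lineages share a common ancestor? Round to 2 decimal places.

54.73

p = 165/869 ≈ 0.189873.
d = −(3/4) ln(1 − 4p/3) = −0.75 ln(1 − 0.253164) = −0.75 ln(0.746836)
  = −0.75 × (-0.291910) = 0.218933 substitutions/site.
Under a molecular clock d = 2μt, so t = d/(2μ) = 0.218933 / (2 × 0.002) = 54.73 Myr.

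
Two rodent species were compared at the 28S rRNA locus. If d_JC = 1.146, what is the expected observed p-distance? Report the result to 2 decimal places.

p = (3/4)(1 − e^(−4d/3)) = 0.75 × (1 − e^(-1.528)) = 0.75 × (1 − 0.216969) = 0.587273.

0.59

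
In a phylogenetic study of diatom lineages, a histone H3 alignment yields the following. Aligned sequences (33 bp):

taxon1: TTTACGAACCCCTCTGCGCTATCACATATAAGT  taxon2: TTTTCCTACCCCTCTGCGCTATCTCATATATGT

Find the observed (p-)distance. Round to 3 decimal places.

0.152

The sequences differ at 5 of 33 positions (sites 4, 6, 7, 24, 31).
p = 5/33 = 0.151515… ≈ 0.152 (to 3 d.p.).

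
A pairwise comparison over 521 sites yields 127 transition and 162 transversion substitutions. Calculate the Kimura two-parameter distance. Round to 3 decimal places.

P = 127/521 ≈ 0.243762 and Q = 162/521 ≈ 0.31094.
Under the Kimura two-parameter model, d = −½ ln(1 − 2P − Q) − ¼ ln(1 − 2Q).
1 − 2P − Q = 0.201536, giving −½ ln(0.201536) = 0.800894.
1 − 2Q = 0.37812, giving −¼ ln(0.37812) = 0.243136.
d = 0.800894 + 0.243136 = 1.044030.

1.044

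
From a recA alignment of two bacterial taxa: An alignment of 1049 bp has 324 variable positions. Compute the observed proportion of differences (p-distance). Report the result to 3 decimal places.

0.309

p = 324/1049 = 0.308865… ≈ 0.309 (to 3 d.p.).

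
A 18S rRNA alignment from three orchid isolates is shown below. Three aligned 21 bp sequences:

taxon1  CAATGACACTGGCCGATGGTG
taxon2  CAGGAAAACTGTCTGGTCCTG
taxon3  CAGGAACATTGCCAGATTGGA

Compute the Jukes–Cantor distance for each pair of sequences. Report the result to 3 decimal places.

d(taxon1,taxon2) = 0.635, d(taxon1,taxon3) = 0.635, d(taxon2,taxon3) = 0.635

taxon1–taxon2: 9/21 sites differ → p ≈ 0.428571, d = −0.75 ln(1 − 0.571428) = 0.635472 ≈ 0.635.
taxon1–taxon3: 9/21 sites differ → p ≈ 0.428571, d = −0.75 ln(1 − 0.571428) = 0.635472 ≈ 0.635.
taxon2–taxon3: 9/21 sites differ → p ≈ 0.428571, d = −0.75 ln(1 − 0.571428) = 0.635472 ≈ 0.635.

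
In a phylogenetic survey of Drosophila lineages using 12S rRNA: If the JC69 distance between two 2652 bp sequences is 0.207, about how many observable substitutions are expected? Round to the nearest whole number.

Invert JC69: p = (3/4)(1 − e^(−4d/3)) = 0.75 × (1 − e^(-0.276)) = 0.75 × (1 − 0.758813) = 0.180890.
Expected differing sites = pL ≈ 0.180890 × 2652 = 479.72028 ≈ 480.

480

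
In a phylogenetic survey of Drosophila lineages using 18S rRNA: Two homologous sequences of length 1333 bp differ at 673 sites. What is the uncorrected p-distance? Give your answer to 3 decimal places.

0.505

p = 673/1333 = 0.504876… ≈ 0.505 (to 3 d.p.).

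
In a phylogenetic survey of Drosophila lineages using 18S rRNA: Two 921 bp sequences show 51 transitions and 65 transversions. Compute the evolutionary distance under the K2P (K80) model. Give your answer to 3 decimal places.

P = 51/921 ≈ 0.055375 and Q = 65/921 ≈ 0.070575.
Under the Kimura two-parameter model, d = −½ ln(1 − 2P − Q) − ¼ ln(1 − 2Q).
1 − 2P − Q = 0.818675, giving −½ ln(0.818675) = 0.100034.
1 − 2Q = 0.85885, giving −¼ ln(0.85885) = 0.038040.
d = 0.100034 + 0.038040 = 0.138074.

0.138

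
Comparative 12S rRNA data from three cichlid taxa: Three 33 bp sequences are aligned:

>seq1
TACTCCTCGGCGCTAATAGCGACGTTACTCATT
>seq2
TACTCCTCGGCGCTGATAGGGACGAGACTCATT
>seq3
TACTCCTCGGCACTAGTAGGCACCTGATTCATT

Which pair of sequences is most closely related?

seq1–seq2: 4/33 differ, p = 0.121, d = 0.132.
seq1–seq3: 7/33 differ, p = 0.212, d = 0.249.
seq2–seq3: 7/33 differ, p = 0.212, d = 0.249.
The smallest distance is between seq1 and seq2.

seq1 and seq2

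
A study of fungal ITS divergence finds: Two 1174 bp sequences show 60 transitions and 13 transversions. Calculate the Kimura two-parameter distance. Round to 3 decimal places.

P = 60/1174 ≈ 0.051107 and Q = 13/1174 ≈ 0.011073.
Under the Kimura two-parameter model, d = −½ ln(1 − 2P − Q) − ¼ ln(1 − 2Q).
1 − 2P − Q = 0.886713, giving −½ ln(0.886713) = 0.060117.
1 − 2Q = 0.977854, giving −¼ ln(0.977854) = 0.005599.
d = 0.060117 + 0.005599 = 0.065716.

0.066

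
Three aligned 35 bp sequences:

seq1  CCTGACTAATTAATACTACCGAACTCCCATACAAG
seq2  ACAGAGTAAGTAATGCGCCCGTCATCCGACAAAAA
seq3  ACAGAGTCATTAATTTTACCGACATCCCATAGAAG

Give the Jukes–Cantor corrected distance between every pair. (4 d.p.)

seq1–seq2: 14/35 sites differ → p = 0.4, d = −0.75 ln(1 − 0.533333) = 0.571605 ≈ 0.5716.
seq1–seq3: 9/35 sites differ → p ≈ 0.257143, d = −0.75 ln(1 − 0.342857) = 0.314890 ≈ 0.3149.
seq2–seq3: 11/35 sites differ → p ≈ 0.314286, d = −0.75 ln(1 − 0.419048) = 0.407315 ≈ 0.4073.

d(seq1,seq2) = 0.5716, d(seq1,seq3) = 0.3149, d(seq2,seq3) = 0.4073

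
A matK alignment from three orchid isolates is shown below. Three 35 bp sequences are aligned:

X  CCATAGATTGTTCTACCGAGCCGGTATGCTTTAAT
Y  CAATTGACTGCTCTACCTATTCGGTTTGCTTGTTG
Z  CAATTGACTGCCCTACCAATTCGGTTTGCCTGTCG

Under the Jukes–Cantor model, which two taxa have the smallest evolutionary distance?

X–Y: 12/35 differ, p = 0.343, d = 0.458.
X–Z: 14/35 differ, p = 0.400, d = 0.572.
Y–Z: 4/35 differ, p = 0.114, d = 0.124.
The smallest distance is between Y and Z.

Y and Z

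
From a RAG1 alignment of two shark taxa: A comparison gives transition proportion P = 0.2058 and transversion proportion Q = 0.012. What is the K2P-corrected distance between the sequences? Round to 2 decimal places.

Under the Kimura two-parameter model, d = −½ ln(1 − 2P − Q) − ¼ ln(1 − 2Q).
1 − 2P − Q = 0.5764, giving −½ ln(0.5764) = 0.275477.
1 − 2Q = 0.976, giving −¼ ln(0.976) = 0.006073.
d = 0.275477 + 0.006073 = 0.281550.

0.28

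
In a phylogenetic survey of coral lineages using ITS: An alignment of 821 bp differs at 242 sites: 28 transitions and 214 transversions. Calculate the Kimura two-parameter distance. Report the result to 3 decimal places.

P = 28/821 ≈ 0.034105 and Q = 214/821 ≈ 0.260658.
Under the Kimura two-parameter model, d = −½ ln(1 − 2P − Q) − ¼ ln(1 − 2Q).
1 − 2P − Q = 0.671132, giving −½ ln(0.671132) = 0.199395.
1 − 2Q = 0.478684, giving −¼ ln(0.478684) = 0.184179.
d = 0.199395 + 0.184179 = 0.383574.

0.384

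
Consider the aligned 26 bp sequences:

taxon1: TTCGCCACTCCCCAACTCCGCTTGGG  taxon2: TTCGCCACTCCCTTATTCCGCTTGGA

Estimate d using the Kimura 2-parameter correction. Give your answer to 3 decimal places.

Of 26 sites, 3 differences are transitions and 1 are transversions, so P = 3/26 ≈ 0.115385 and Q = 1/26 ≈ 0.038462.
Under the Kimura two-parameter model, d = −½ ln(1 − 2P − Q) − ¼ ln(1 − 2Q).
1 − 2P − Q = 0.730768, giving −½ ln(0.730768) = 0.156830.
1 − 2Q = 0.923076, giving −¼ ln(0.923076) = 0.020011.
d = 0.156830 + 0.020011 = 0.176841.

0.177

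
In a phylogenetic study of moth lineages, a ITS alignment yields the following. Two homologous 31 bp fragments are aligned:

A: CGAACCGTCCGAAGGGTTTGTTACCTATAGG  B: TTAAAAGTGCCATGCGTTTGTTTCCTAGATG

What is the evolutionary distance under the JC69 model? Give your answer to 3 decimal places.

The sequences differ at 11 of 31 sites, so p = 11/31 ≈ 0.354839.
d = −(3/4) ln(1 − 4p/3) = −0.75 ln(1 − 0.473119) = −0.75 ln(0.526881)
  = −0.75 × (-0.640781) = 0.480586 substitutions/site.

0.481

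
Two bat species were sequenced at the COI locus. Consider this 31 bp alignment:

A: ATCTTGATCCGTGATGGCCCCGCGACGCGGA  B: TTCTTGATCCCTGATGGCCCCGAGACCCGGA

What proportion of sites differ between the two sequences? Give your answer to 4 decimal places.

The sequences differ at 4 of 31 positions (sites 1, 11, 23, 27).
p = 4/31 = 0.129032… ≈ 0.1290 (to 4 d.p.).

0.1290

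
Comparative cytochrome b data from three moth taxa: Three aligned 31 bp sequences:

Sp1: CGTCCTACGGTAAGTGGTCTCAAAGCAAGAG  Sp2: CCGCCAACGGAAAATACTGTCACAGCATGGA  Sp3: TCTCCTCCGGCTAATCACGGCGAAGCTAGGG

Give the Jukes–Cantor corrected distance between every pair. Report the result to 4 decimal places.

Sp1–Sp2: 12/31 sites differ → p ≈ 0.387097, d = −0.75 ln(1 − 0.516129) = 0.544453 ≈ 0.5445.
Sp1–Sp3: 14/31 sites differ → p ≈ 0.451613, d = −0.75 ln(1 − 0.602151) = 0.691262 ≈ 0.6913.
Sp2–Sp3: 15/31 sites differ → p ≈ 0.483871, d = −0.75 ln(1 − 0.645161) = 0.777068 ≈ 0.7771.

d(Sp1,Sp2) = 0.5445, d(Sp1,Sp3) = 0.6913, d(Sp2,Sp3) = 0.7771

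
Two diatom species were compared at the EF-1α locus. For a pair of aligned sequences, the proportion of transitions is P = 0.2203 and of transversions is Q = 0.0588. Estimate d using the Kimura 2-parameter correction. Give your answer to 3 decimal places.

0.377

Under the Kimura two-parameter model, d = −½ ln(1 − 2P − Q) − ¼ ln(1 − 2Q).
1 − 2P − Q = 0.5006, giving −½ ln(0.5006) = 0.345974.
1 − 2Q = 0.8824, giving −¼ ln(0.8824) = 0.031277.
d = 0.345974 + 0.031277 = 0.377251.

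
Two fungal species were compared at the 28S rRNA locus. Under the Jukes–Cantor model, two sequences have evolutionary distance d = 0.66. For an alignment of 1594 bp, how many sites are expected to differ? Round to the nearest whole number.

Invert JC69: p = (3/4)(1 − e^(−4d/3)) = 0.75 × (1 − e^(-0.88)) = 0.75 × (1 − 0.414783) = 0.438913.
Expected differing sites = pL ≈ 0.438913 × 1594 = 699.627322 ≈ 700.

700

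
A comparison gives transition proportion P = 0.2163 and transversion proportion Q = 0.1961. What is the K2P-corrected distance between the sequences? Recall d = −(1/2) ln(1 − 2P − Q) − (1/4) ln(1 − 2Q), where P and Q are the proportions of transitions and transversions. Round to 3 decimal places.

Under the Kimura two-parameter model, d = −½ ln(1 − 2P − Q) − ¼ ln(1 − 2Q).
1 − 2P − Q = 0.3713, giving −½ ln(0.3713) = 0.495372.
1 − 2Q = 0.6078, giving −¼ ln(0.6078) = 0.124477.
d = 0.495372 + 0.124477 = 0.619849.

0.620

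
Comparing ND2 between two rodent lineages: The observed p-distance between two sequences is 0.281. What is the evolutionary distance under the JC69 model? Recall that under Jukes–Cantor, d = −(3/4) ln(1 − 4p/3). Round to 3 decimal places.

d = −(3/4) ln(1 − 4p/3) = −0.75 ln(1 − 0.374667) = −0.75 ln(0.625333)
  = −0.75 × (-0.469471) = 0.352103 substitutions/site.

0.352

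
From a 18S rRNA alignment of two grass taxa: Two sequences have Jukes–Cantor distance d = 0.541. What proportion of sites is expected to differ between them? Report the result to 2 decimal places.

0.39

p = (3/4)(1 − e^(−4d/3)) = 0.75 × (1 − e^(-0.721333)) = 0.75 × (1 − 0.486104) = 0.385422.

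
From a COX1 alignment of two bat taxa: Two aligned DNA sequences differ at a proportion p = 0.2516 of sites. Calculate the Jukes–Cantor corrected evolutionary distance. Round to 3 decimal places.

0.307

d = −(3/4) ln(1 − 4p/3) = −0.75 ln(1 − 0.335467) = −0.75 ln(0.664533)
  = −0.75 × (-0.408671) = 0.306503 substitutions/site.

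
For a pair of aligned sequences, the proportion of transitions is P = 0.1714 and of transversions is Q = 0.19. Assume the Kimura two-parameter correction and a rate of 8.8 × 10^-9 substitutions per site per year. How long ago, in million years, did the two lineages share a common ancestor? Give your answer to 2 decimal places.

Under the Kimura two-parameter model, d = −½ ln(1 − 2P − Q) − ¼ ln(1 − 2Q).
1 − 2P − Q = 0.4672, giving −½ ln(0.4672) = 0.380499.
1 − 2Q = 0.62, giving −¼ ln(0.62) = 0.119509.
d = 0.380499 + 0.119509 = 0.500008.
Under a molecular clock d = 2μt, so t = d/(2μ) = 0.500008 / (2 × 8.8 × 10^-9) = 28.41 million years.

28.41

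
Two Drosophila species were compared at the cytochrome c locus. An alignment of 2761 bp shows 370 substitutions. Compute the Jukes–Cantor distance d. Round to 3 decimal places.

p = 370/2761 ≈ 0.134009.
d = −(3/4) ln(1 − 4p/3) = −0.75 ln(1 − 0.178679) = −0.75 ln(0.821321)
  = −0.75 × (-0.196841) = 0.147631 substitutions/site.

0.148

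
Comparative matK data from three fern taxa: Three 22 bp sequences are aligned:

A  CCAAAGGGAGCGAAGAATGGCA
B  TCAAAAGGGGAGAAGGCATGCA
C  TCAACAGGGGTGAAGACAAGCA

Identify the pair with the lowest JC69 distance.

A–B: 8/22 differ, p = 0.364, d = 0.497.
A–C: 8/22 differ, p = 0.364, d = 0.497.
B–C: 4/22 differ, p = 0.182, d = 0.208.
The smallest distance is between B and C.

B and C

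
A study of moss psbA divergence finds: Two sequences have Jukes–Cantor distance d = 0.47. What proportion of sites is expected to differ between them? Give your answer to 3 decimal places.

0.349

p = (3/4)(1 − e^(−4d/3)) = 0.75 × (1 − e^(-0.626667)) = 0.75 × (1 − 0.534370) = 0.349223.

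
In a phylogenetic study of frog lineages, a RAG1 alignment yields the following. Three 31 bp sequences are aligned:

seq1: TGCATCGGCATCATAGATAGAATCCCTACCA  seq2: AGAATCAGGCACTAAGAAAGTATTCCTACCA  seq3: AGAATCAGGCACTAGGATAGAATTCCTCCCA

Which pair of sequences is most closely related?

seq2 and seq3

seq1–seq2: 11/31 differ, p = 0.355, d = 0.481.
seq1–seq3: 11/31 differ, p = 0.355, d = 0.481.
seq2–seq3: 4/31 differ, p = 0.129, d = 0.142.
The smallest distance is between seq2 and seq3.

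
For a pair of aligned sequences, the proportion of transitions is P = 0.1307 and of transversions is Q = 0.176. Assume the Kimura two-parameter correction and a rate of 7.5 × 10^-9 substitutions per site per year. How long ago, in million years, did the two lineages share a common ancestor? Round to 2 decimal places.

Under the Kimura two-parameter model, d = −½ ln(1 − 2P − Q) − ¼ ln(1 − 2Q).
1 − 2P − Q = 0.5626, giving −½ ln(0.5626) = 0.287593.
1 − 2Q = 0.648, giving −¼ ln(0.648) = 0.108466.
d = 0.287593 + 0.108466 = 0.396059.
Under a molecular clock d = 2μt, so t = d/(2μ) = 0.396059 / (2 × 7.5 × 10^-9) = 26.40 million years.

26.40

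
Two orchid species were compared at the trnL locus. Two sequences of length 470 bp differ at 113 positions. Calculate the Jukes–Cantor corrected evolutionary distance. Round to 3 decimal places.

0.290

p = 113/470 ≈ 0.240426.
d = −(3/4) ln(1 − 4p/3) = −0.75 ln(1 − 0.320568) = −0.75 ln(0.679432)
  = −0.75 × (-0.386498) = 0.289874 substitutions/site.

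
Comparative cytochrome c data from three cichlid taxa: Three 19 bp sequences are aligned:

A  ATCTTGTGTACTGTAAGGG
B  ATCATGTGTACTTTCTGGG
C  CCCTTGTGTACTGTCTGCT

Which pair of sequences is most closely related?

A and B

A–B: 4/19 differ, p = 0.211, d = 0.247.
A–C: 6/19 differ, p = 0.316, d = 0.410.
B–C: 6/19 differ, p = 0.316, d = 0.410.
The smallest distance is between A and B.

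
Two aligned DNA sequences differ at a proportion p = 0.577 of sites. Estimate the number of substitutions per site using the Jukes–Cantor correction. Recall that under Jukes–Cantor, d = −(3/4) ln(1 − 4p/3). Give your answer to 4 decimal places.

1.1001

d = −(3/4) ln(1 − 4p/3) = −0.75 ln(1 − 0.769333) = −0.75 ln(0.230667)
  = −0.75 × (-1.466780) = 1.100085 substitutions/site.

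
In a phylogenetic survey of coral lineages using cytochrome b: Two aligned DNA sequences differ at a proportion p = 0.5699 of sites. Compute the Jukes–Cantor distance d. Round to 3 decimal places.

d = −(3/4) ln(1 − 4p/3) = −0.75 ln(1 − 0.759867) = −0.75 ln(0.240133)
  = −0.75 × (-1.426562) = 1.069922 substitutions/site.

1.070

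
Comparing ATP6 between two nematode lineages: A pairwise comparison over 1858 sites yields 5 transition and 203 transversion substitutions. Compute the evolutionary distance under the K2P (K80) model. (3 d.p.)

P = 5/1858 ≈ 0.002691 and Q = 203/1858 ≈ 0.109257.
Under the Kimura two-parameter model, d = −½ ln(1 − 2P − Q) − ¼ ln(1 − 2Q).
1 − 2P − Q = 0.885361, giving −½ ln(0.885361) = 0.060880.
1 − 2Q = 0.781486, giving −¼ ln(0.781486) = 0.061640.
d = 0.060880 + 0.061640 = 0.122520.

0.123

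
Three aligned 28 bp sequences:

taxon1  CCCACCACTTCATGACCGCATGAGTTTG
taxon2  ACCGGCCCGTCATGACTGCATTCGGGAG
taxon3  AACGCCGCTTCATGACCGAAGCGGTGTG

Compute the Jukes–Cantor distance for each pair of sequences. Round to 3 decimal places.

d(taxon1,taxon2) = 0.556, d(taxon1,taxon3) = 0.420, d(taxon2,taxon3) = 0.556

taxon1–taxon2: 11/28 sites differ → p ≈ 0.392857, d = −0.75 ln(1 − 0.523809) = 0.556452 ≈ 0.556.
taxon1–taxon3: 9/28 sites differ → p ≈ 0.321429, d = −0.75 ln(1 − 0.428572) = 0.419713 ≈ 0.420.
taxon2–taxon3: 11/28 sites differ → p ≈ 0.392857, d = −0.75 ln(1 − 0.523809) = 0.556452 ≈ 0.556.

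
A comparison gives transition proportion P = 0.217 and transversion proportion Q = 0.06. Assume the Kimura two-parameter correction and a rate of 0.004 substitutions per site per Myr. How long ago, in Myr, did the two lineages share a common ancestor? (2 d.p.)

46.57

Under the Kimura two-parameter model, d = −½ ln(1 − 2P − Q) − ¼ ln(1 − 2Q).
1 − 2P − Q = 0.506, giving −½ ln(0.506) = 0.340609.
1 − 2Q = 0.88, giving −¼ ln(0.88) = 0.031958.
d = 0.340609 + 0.031958 = 0.372567.
Under a molecular clock d = 2μt, so t = d/(2μ) = 0.372567 / (2 × 0.004) = 46.57 Myr.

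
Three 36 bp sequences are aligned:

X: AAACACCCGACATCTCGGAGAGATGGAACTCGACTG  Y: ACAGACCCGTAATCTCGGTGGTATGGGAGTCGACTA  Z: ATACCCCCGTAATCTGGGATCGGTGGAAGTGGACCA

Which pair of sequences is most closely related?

X–Y: 10/36 differ, p = 0.278, d = 0.347.
X–Z: 12/36 differ, p = 0.333, d = 0.441.
Y–Z: 12/36 differ, p = 0.333, d = 0.441.
The smallest distance is between X and Y.

X and Y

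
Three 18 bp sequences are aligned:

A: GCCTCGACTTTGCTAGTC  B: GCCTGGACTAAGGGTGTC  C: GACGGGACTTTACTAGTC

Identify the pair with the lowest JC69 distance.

A–B: 6/18 differ, p = 0.333, d = 0.441.
A–C: 4/18 differ, p = 0.222, d = 0.264.
B–C: 8/18 differ, p = 0.444, d = 0.673.
The smallest distance is between A and C.

A and C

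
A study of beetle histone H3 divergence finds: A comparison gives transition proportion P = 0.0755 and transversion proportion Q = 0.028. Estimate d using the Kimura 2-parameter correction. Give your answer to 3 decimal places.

0.113

Under the Kimura two-parameter model, d = −½ ln(1 − 2P − Q) − ¼ ln(1 − 2Q).
1 − 2P − Q = 0.821, giving −½ ln(0.821) = 0.098616.
1 − 2Q = 0.944, giving −¼ ln(0.944) = 0.014407.
d = 0.098616 + 0.014407 = 0.113023.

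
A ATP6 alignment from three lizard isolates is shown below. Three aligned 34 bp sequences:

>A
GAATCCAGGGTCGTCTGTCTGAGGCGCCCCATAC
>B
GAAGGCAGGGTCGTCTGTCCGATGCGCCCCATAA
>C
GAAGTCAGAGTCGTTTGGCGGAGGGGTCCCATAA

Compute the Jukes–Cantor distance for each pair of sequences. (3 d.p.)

A–B: 5/34 sites differ → p ≈ 0.147059, d = −0.75 ln(1 − 0.196079) = 0.163691 ≈ 0.164.
A–C: 9/34 sites differ → p ≈ 0.264706, d = −0.75 ln(1 − 0.352941) = 0.326488 ≈ 0.326.
B–C: 8/34 sites differ → p ≈ 0.235294, d = −0.75 ln(1 − 0.313725) = 0.282358 ≈ 0.282.

d(A,B) = 0.164, d(A,C) = 0.326, d(B,C) = 0.282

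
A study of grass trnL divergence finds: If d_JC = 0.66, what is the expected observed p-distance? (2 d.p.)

p = (3/4)(1 − e^(−4d/3)) = 0.75 × (1 − e^(-0.88)) = 0.75 × (1 − 0.414783) = 0.438913.

0.44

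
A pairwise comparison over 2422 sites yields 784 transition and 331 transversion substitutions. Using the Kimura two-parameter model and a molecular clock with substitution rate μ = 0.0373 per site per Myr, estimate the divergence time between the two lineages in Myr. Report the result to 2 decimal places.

11.34

P = 784/2422 ≈ 0.323699 and Q = 331/2422 ≈ 0.136664.
Under the Kimura two-parameter model, d = −½ ln(1 − 2P − Q) − ¼ ln(1 − 2Q).
1 − 2P − Q = 0.215938, giving −½ ln(0.215938) = 0.766382.
1 − 2Q = 0.726672, giving −¼ ln(0.726672) = 0.079820.
d = 0.766382 + 0.079820 = 0.846202.
Under a molecular clock d = 2μt, so t = d/(2μ) = 0.846202 / (2 × 0.0373) = 11.34 Myr.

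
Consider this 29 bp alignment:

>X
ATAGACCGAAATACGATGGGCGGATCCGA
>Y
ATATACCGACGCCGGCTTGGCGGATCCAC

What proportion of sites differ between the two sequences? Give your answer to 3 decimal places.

The sequences differ at 10 of 29 positions (sites 4, 10, 11, 12, 13, 14, 16, 18, 28, 29).
p = 10/29 = 0.344827… ≈ 0.345 (to 3 d.p.).

0.345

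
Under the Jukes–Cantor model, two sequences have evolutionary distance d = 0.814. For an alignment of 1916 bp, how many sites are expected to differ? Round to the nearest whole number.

Invert JC69: p = (3/4)(1 − e^(−4d/3)) = 0.75 × (1 − e^(-1.085333)) = 0.75 × (1 − 0.337789) = 0.496658.
Expected differing sites = pL ≈ 0.496658 × 1916 = 951.596728 ≈ 952.

952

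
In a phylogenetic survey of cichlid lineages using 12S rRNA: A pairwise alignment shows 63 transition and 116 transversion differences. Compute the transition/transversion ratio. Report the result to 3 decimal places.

R = 63/116 = 0.543103… ≈ 0.543 (to 3 d.p.).

0.543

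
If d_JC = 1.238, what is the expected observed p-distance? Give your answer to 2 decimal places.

p = (3/4)(1 − e^(−4d/3)) = 0.75 × (1 − e^(-1.650667)) = 0.75 × (1 − 0.191922) = 0.606059.

0.61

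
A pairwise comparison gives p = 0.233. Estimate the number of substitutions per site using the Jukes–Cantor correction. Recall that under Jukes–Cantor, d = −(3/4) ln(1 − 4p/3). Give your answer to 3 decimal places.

d = −(3/4) ln(1 − 4p/3) = −0.75 ln(1 − 0.310667) = −0.75 ln(0.689333)
  = −0.75 × (-0.372031) = 0.279023 substitutions/site.

0.279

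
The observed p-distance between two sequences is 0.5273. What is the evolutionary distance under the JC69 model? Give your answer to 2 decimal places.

0.91

d = −(3/4) ln(1 − 4p/3) = −0.75 ln(1 − 0.703067) = −0.75 ln(0.296933)
  = −0.75 × (-1.214249) = 0.910687 substitutions/site.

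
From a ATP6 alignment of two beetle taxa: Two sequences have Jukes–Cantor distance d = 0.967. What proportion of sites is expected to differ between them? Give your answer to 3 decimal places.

0.543

p = (3/4)(1 − e^(−4d/3)) = 0.75 × (1 − e^(-1.289333)) = 0.75 × (1 − 0.275454) = 0.543410.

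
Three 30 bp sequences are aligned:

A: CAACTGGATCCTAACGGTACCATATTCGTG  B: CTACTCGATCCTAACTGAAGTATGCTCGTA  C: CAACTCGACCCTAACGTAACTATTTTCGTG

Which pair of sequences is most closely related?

A–B: 9/30 differ, p = 0.300, d = 0.383.
A–C: 6/30 differ, p = 0.200, d = 0.233.
B–C: 8/30 differ, p = 0.267, d = 0.330.
The smallest distance is between A and C.

A and C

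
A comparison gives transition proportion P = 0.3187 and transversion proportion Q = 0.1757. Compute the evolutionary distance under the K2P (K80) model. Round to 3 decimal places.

0.947

Under the Kimura two-parameter model, d = −½ ln(1 − 2P − Q) − ¼ ln(1 − 2Q).
1 − 2P − Q = 0.1869, giving −½ ln(0.1869) = 0.838591.
1 − 2Q = 0.6486, giving −¼ ln(0.6486) = 0.108235.
d = 0.838591 + 0.108235 = 0.946826.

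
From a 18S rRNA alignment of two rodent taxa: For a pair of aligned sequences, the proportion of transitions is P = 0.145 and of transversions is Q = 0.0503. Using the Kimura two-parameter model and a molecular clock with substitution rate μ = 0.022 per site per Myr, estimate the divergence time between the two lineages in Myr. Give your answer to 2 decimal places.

Under the Kimura two-parameter model, d = −½ ln(1 − 2P − Q) − ¼ ln(1 − 2Q).
1 − 2P − Q = 0.6597, giving −½ ln(0.6597) = 0.207985.
1 − 2Q = 0.8994, giving −¼ ln(0.8994) = 0.026507.
d = 0.207985 + 0.026507 = 0.234492.
Under a molecular clock d = 2μt, so t = d/(2μ) = 0.234492 / (2 × 0.022) = 5.33 Myr.

5.33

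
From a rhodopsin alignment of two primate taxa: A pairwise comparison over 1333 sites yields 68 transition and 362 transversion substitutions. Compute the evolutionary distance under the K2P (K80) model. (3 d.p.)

0.430

P = 68/1333 ≈ 0.051013 and Q = 362/1333 ≈ 0.271568.
Under the Kimura two-parameter model, d = −½ ln(1 − 2P − Q) − ¼ ln(1 − 2Q).
1 − 2P − Q = 0.626406, giving −½ ln(0.626406) = 0.233878.
1 − 2Q = 0.456864, giving −¼ ln(0.456864) = 0.195842.
d = 0.233878 + 0.195842 = 0.429720.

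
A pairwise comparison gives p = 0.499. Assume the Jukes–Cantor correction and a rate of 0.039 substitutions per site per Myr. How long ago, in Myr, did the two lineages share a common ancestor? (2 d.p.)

d = −(3/4) ln(1 − 4p/3) = −0.75 ln(1 − 0.665333) = −0.75 ln(0.334667)
  = −0.75 × (-1.094619) = 0.820964 substitutions/site.
Under a molecular clock d = 2μt, so t = d/(2μ) = 0.820964 / (2 × 0.039) = 10.53 Myr.

10.53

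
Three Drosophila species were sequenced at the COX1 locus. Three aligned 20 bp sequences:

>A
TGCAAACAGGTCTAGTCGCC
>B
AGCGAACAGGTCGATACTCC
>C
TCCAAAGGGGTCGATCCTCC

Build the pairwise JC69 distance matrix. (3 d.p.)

d(A,B) = 0.383, d(A,C) = 0.471, d(B,C) = 0.383

A–B: 6/20 sites differ → p = 0.3, d = −0.75 ln(1 − 0.4) = 0.383119 ≈ 0.383.
A–C: 7/20 sites differ → p = 0.35, d = −0.75 ln(1 − 0.466667) = 0.471457 ≈ 0.471.
B–C: 6/20 sites differ → p = 0.3, d = −0.75 ln(1 − 0.4) = 0.383119 ≈ 0.383.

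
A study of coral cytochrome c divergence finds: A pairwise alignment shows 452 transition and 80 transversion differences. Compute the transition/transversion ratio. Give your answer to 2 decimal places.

R = 452/80 = 5.65.

5.65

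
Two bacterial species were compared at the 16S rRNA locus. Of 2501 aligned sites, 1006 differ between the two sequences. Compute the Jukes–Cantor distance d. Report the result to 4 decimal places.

0.5764

p = 1006/2501 ≈ 0.402239.
d = −(3/4) ln(1 − 4p/3) = −0.75 ln(1 − 0.536319) = −0.75 ln(0.463681)
  = −0.75 × (-0.768558) = 0.576419 substitutions/site.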